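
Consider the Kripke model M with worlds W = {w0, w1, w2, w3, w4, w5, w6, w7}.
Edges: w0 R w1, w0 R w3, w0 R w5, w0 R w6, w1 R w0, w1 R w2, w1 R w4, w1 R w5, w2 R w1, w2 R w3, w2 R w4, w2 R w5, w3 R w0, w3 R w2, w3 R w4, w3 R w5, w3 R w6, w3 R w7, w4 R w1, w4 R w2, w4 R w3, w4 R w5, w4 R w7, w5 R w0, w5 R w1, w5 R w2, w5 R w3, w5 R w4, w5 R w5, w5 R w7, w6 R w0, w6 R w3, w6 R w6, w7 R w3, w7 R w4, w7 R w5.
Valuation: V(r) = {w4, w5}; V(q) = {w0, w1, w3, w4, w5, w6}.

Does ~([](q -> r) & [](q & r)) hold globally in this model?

Recall that []ψ holds at a world iff ψ holds at every accessible world, and <>ψ holds iff ψ holds at some accessible world.
Let φ = ~([](q -> r) & [](q & r)). Evaluate φ at each world:
  w0 (successors {w1, w3, w5, w6}): φ is true.
  w1 (successors {w0, w2, w4, w5}): φ is true.
  w2 (successors {w1, w3, w4, w5}): φ is true.
  w3 (successors {w0, w2, w4, w5, w6, w7}): φ is true.
  w4 (successors {w1, w2, w3, w5, w7}): φ is true.
  w5 (successors {w0, w1, w2, w3, w4, w5, w7}): φ is true.
  w6 (successors {w0, w3, w6}): φ is true.
  w7 (successors {w3, w4, w5}): φ is true.
For instance, at w1:
  At w1: [](q -> r) & [](q & r) is false, so ~([](q -> r) & [](q & r)) is true.
    At w1: [](q -> r) is false, [](q & r) is false, so [](q -> r) & [](q & r) is false.
      At w1: [](q -> r) requires q -> r at every successor {w0, w2, w4, w5}.
        q -> r fails at w0, so [](q -> r) is false at w1.
      At w1: [](q & r) requires q & r at every successor {w0, w2, w4, w5}.
        q & r fails at w0, so [](q & r) is false at w1.

Yes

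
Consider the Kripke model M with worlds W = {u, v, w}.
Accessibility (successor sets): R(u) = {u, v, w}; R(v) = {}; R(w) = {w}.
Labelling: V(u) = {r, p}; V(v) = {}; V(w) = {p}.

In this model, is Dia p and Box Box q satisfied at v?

No

At v: Dia p is false, Box Box q is true, so Dia p and Box Box q is false.
  At v: no accessible worlds, so Dia p is false.
  At v: no accessible worlds, so Box Box q holds vacuously.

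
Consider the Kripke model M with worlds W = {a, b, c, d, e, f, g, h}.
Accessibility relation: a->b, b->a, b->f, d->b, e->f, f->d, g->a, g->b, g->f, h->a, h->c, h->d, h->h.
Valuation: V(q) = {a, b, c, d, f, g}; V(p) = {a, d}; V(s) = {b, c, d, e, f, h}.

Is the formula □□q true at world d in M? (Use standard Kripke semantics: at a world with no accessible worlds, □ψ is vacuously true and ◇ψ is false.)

Yes

At d: □□q requires □q at every successor {b}.
    At b: □q requires q at every successor {a, f}.
      At a: q is true.
      At f: q is true.
    So □q is true at b.
So □□q is true at d.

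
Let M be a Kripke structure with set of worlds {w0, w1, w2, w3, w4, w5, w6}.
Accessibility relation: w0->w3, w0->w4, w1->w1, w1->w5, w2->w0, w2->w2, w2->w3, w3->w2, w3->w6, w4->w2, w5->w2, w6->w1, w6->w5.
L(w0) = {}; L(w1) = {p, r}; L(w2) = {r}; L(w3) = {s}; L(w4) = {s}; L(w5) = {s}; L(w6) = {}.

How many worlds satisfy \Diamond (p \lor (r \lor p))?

6

Let φ = \Diamond (p \lor (r \lor p)). Evaluate φ at each world:
  w0 (successors {w3, w4}): φ is false.
  w1 (successors {w1, w5}): φ is true.
  w2 (successors {w0, w2, w3}): φ is true.
  w3 (successors {w2, w6}): φ is true.
  w4 (successors {w2}): φ is true.
  w5 (successors {w2}): φ is true.
  w6 (successors {w1, w5}): φ is true.
For instance, at w3:
  At w3: \Diamond (p \lor (r \lor p)) requires p \lor (r \lor p) at some successor in {w2, w6}.
    p \lor (r \lor p) holds at w2, so \Diamond (p \lor (r \lor p)) is true at w3.
Satisfying worlds: {w1, w2, w3, w4, w5, w6}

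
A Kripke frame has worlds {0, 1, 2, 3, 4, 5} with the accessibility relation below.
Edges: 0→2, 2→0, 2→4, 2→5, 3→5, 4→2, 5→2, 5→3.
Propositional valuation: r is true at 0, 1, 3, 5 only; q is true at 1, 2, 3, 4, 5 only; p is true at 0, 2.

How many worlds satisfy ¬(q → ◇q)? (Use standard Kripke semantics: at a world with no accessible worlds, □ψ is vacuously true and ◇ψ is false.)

1

Let φ = ¬(q → ◇q). Evaluate φ at each world:
  0 (successors {2}): φ is false.
  1 (successors ∅): φ is true.
  2 (successors {0, 4, 5}): φ is false.
  3 (successors {5}): φ is false.
  4 (successors {2}): φ is false.
  5 (successors {2, 3}): φ is false.
For instance, at 4:
  At 4: q → ◇q is true, so ¬(q → ◇q) is false.
    At 4: q is true, ◇q is true, so q → ◇q is true.
      At 4: ◇q requires q at some successor in {2}.
        q holds at 2, so ◇q is true at 4.
Satisfying worlds: {1}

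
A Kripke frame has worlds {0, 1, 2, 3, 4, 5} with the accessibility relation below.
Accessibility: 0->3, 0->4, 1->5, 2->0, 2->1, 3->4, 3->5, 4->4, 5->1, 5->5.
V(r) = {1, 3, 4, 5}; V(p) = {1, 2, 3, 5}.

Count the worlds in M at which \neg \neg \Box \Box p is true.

2

Let φ = \neg \neg \Box \Box p. Evaluate φ at each world:
  0 (successors {3, 4}): φ is false.
  1 (successors {5}): φ is true.
  2 (successors {0, 1}): φ is false.
  3 (successors {4, 5}): φ is false.
  4 (successors {4}): φ is false.
  5 (successors {1, 5}): φ is true.
For instance, at 2:
  At 2: \neg \Box \Box p is true, so \neg \neg \Box \Box p is false.
    At 2: \Box \Box p is false, so \neg \Box \Box p is true.
      At 2: \Box \Box p requires \Box p at every successor {0, 1}.
        \Box p fails at 0, so \Box \Box p is false at 2.
Satisfying worlds: {1, 5}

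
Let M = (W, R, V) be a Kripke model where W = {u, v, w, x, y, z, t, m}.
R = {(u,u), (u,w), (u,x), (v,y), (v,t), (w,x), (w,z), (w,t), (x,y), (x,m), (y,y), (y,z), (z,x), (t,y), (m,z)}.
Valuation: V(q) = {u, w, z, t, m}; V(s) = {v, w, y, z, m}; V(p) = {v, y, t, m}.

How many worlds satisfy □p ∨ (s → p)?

Let φ = □p ∨ (s → p). Evaluate φ at each world:
  u (successors {u, w, x}): φ is true.
  v (successors {y, t}): φ is true.
  w (successors {x, z, t}): φ is false.
  x (successors {y, m}): φ is true.
  y (successors {y, z}): φ is true.
  z (successors {x}): φ is false.
  t (successors {y}): φ is true.
  m (successors {z}): φ is true.
For instance, at u:
  At u: □p is false, s → p is true, so □p ∨ (s → p) is true.
    At u: □p requires p at every successor {u, w, x}.
      p fails at u, so □p is false at u.
Satisfying worlds: {u, v, x, y, t, m}

6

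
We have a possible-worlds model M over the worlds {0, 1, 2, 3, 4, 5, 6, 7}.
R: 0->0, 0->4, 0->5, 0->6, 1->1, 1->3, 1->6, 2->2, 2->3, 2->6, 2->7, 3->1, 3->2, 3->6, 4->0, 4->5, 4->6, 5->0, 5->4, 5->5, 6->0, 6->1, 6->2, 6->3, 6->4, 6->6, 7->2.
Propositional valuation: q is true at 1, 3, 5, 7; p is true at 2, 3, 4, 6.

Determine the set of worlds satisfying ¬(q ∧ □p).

Let φ = ¬(q ∧ □p). Evaluate φ at each world:
  0 (successors {0, 4, 5, 6}): φ is true.
  1 (successors {1, 3, 6}): φ is true.
  2 (successors {2, 3, 6, 7}): φ is true.
  3 (successors {1, 2, 6}): φ is true.
  4 (successors {0, 5, 6}): φ is true.
  5 (successors {0, 4, 5}): φ is true.
  6 (successors {0, 1, 2, 3, 4, 6}): φ is true.
  7 (successors {2}): φ is false.
For instance, at 2:
  At 2: q ∧ □p is false, so ¬(q ∧ □p) is true.
    At 2: q is false, □p is false, so q ∧ □p is false.
      At 2: □p requires p at every successor {2, 3, 6, 7}.
        p fails at 7, so □p is false at 2.
Satisfying worlds: {0, 1, 2, 3, 4, 5, 6}

0, 1, 2, 3, 4, 5, 6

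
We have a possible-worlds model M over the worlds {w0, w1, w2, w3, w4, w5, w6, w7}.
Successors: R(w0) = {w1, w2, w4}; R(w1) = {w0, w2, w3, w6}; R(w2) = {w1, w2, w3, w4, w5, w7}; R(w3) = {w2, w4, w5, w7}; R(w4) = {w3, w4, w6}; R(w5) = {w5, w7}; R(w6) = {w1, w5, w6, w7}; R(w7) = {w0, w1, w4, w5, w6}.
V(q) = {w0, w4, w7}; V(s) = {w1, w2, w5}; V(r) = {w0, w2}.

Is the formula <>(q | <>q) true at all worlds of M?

Let φ = <>(q | <>q). Evaluate φ at each world:
  w0 (successors {w1, w2, w4}): φ is true.
  w1 (successors {w0, w2, w3, w6}): φ is true.
  w2 (successors {w1, w2, w3, w4, w5, w7}): φ is true.
  w3 (successors {w2, w4, w5, w7}): φ is true.
  w4 (successors {w3, w4, w6}): φ is true.
  w5 (successors {w5, w7}): φ is true.
  w6 (successors {w1, w5, w6, w7}): φ is true.
  w7 (successors {w0, w1, w4, w5, w6}): φ is true.
For instance, at w7:
  At w7: <>(q | <>q) requires q | <>q at some successor in {w0, w1, w4, w5, w6}.
    q | <>q holds at w0, so <>(q | <>q) is true at w7.
      At w0: q is true, <>q is true, so q | <>q is true.

Yes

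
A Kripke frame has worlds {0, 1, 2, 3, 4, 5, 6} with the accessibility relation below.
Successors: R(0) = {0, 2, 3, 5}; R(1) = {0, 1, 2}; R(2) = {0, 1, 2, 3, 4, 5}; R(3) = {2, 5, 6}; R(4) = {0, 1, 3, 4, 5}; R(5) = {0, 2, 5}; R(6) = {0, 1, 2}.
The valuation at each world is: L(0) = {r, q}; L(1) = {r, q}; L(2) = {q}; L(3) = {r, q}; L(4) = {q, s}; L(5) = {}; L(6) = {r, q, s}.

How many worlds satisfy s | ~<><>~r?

2

Let φ = s | ~<><>~r. Evaluate φ at each world:
  0 (successors {0, 2, 3, 5}): φ is false.
  1 (successors {0, 1, 2}): φ is false.
  2 (successors {0, 1, 2, 3, 4, 5}): φ is false.
  3 (successors {2, 5, 6}): φ is false.
  4 (successors {0, 1, 3, 4, 5}): φ is true.
  5 (successors {0, 2, 5}): φ is false.
  6 (successors {0, 1, 2}): φ is true.
For instance, at 6:
  At 6: s is true, ~<><>~r is false, so s | ~<><>~r is true.
    At 6: <><>~r is true, so ~<><>~r is false.
      At 6: <><>~r requires <>~r at some successor in {0, 1, 2}.
        <>~r holds at 0, so <><>~r is true at 6.
Satisfying worlds: {4, 6}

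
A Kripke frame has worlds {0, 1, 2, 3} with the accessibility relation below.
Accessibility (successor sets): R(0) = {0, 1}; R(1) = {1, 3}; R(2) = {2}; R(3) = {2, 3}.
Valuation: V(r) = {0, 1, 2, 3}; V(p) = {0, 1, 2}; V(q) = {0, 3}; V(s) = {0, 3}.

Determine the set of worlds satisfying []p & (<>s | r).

Recall that []ψ holds at a world iff ψ holds at every accessible world, and <>ψ holds iff ψ holds at some accessible world.
Let φ = []p & (<>s | r). Evaluate φ at each world:
  0 (successors {0, 1}): φ is true.
  1 (successors {1, 3}): φ is false.
  2 (successors {2}): φ is true.
  3 (successors {2, 3}): φ is false.
For instance, at 2:
  At 2: []p is true, <>s | r is true, so []p & (<>s | r) is true.
    At 2: []p requires p at every successor {2}.
      At 2: p is true.
    So []p is true at 2.
    At 2: <>s is false, r is true, so <>s | r is true.
      At 2: <>s requires s at some successor in {2}.
        At 2: s is false.
      So <>s is false at 2.
Satisfying worlds: {0, 2}

0, 2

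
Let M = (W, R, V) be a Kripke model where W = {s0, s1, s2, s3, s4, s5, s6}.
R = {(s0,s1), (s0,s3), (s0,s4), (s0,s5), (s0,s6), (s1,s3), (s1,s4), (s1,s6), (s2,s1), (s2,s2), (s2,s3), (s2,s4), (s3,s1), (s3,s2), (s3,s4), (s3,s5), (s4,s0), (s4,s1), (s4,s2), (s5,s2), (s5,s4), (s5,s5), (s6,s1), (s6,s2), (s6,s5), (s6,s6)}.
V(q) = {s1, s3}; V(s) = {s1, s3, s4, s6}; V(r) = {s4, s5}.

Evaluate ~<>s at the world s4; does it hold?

At s4: <>s is true, so ~<>s is false.
  At s4: <>s requires s at some successor in {s0, s1, s2}.
    s holds at s1, so <>s is true at s4.

No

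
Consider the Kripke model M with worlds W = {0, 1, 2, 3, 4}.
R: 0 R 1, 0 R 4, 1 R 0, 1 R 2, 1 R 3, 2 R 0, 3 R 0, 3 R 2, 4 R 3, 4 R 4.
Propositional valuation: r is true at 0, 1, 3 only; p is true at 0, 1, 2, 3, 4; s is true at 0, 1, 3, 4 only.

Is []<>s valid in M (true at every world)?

Let φ = []<>s. Evaluate φ at each world:
  0 (successors {1, 4}): φ is true.
  1 (successors {0, 2, 3}): φ is true.
  2 (successors {0}): φ is true.
  3 (successors {0, 2}): φ is true.
  4 (successors {3, 4}): φ is true.
For instance, at 3:
  At 3: []<>s requires <>s at every successor {0, 2}.
      At 0: <>s requires s at some successor in {1, 4}.
        s holds at 1, so <>s is true at 0.
      At 2: <>s requires s at some successor in {0}.
        s holds at 0, so <>s is true at 2.
  So []<>s is true at 3.

Yes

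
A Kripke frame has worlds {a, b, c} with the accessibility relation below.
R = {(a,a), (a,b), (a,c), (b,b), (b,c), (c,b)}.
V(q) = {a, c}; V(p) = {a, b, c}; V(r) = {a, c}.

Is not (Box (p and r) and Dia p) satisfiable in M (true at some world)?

Let φ = not (Box (p and r) and Dia p). Evaluate φ at each world:
  a (successors {a, b, c}): φ is true.
  b (successors {b, c}): φ is true.
  c (successors {b}): φ is true.
Detail at a (witness):
  At a: Box (p and r) and Dia p is false, so not (Box (p and r) and Dia p) is true.
    At a: Box (p and r) is false, Dia p is true, so Box (p and r) and Dia p is false.
      At a: Box (p and r) requires p and r at every successor {a, b, c}.
        p and r fails at b, so Box (p and r) is false at a.
      At a: Dia p requires p at some successor in {a, b, c}.
        p holds at a, so Dia p is true at a.

Yes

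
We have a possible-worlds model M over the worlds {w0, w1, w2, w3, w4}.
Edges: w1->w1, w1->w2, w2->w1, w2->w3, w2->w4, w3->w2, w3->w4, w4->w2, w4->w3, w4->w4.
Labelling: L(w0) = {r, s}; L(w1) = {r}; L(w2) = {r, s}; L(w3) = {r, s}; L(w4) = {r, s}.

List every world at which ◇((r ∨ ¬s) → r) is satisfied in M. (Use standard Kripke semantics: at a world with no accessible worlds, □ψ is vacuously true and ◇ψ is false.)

Recall that ◇ψ holds at a world iff ψ holds at some accessible world.
Let φ = ◇((r ∨ ¬s) → r). Evaluate φ at each world:
  w0 (successors ∅): φ is false.
  w1 (successors {w1, w2}): φ is true.
  w2 (successors {w1, w3, w4}): φ is true.
  w3 (successors {w2, w4}): φ is true.
  w4 (successors {w2, w3, w4}): φ is true.
For instance, at w4:
  At w4: ◇((r ∨ ¬s) → r) requires (r ∨ ¬s) → r at some successor in {w2, w3, w4}.
    (r ∨ ¬s) → r holds at w2, so ◇((r ∨ ¬s) → r) is true at w4.
Satisfying worlds: {w1, w2, w3, w4}

w1, w2, w3, w4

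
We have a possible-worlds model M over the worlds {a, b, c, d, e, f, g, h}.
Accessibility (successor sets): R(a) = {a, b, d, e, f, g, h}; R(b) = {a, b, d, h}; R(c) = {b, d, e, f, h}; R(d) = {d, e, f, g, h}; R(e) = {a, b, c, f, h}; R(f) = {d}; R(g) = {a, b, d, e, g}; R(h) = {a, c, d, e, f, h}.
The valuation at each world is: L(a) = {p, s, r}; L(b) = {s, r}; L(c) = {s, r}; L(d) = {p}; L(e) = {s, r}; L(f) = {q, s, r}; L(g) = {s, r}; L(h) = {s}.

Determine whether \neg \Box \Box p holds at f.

At f: \Box \Box p is false, so \neg \Box \Box p is true.
  At f: \Box \Box p requires \Box p at every successor {d}.
    \Box p fails at d, so \Box \Box p is false at f.
      At d: \Box p requires p at every successor {d, e, f, g, h}.
        p fails at e, so \Box p is false at d.

Yes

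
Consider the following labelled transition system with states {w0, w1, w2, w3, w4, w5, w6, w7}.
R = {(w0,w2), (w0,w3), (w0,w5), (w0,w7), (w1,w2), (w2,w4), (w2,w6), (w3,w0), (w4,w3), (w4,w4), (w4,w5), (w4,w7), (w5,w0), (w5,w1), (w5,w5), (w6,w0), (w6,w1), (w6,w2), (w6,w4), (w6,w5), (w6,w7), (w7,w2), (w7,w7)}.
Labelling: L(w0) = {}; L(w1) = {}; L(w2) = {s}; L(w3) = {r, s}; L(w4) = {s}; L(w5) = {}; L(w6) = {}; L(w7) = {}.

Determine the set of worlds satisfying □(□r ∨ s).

Let φ = □(□r ∨ s). Evaluate φ at each world:
  w0 (successors {w2, w3, w5, w7}): φ is false.
  w1 (successors {w2}): φ is true.
  w2 (successors {w4, w6}): φ is false.
  w3 (successors {w0}): φ is false.
  w4 (successors {w3, w4, w5, w7}): φ is false.
  w5 (successors {w0, w1, w5}): φ is false.
  w6 (successors {w0, w1, w2, w4, w5, w7}): φ is false.
  w7 (successors {w2, w7}): φ is false.
For instance, at w2:
  At w2: □(□r ∨ s) requires □r ∨ s at every successor {w4, w6}.
    □r ∨ s fails at w6, so □(□r ∨ s) is false at w2.
      At w6: □r is false, s is false, so □r ∨ s is false.
Satisfying worlds: {w1}

w1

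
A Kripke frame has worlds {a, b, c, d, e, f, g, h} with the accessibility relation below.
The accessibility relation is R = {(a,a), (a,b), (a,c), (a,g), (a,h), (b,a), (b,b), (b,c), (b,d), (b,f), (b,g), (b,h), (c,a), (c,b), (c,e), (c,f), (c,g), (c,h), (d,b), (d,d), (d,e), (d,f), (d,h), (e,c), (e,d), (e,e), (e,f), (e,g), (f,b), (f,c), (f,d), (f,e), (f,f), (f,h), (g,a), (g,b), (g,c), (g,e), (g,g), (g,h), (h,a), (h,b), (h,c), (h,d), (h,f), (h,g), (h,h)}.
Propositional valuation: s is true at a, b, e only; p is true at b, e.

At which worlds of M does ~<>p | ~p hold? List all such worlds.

a, c, d, f, g, h

Recall that <>ψ holds at a world iff ψ holds at some accessible world.
Let φ = ~<>p | ~p. Evaluate φ at each world:
  a (successors {a, b, c, g, h}): φ is true.
  b (successors {a, b, c, d, f, g, h}): φ is false.
  c (successors {a, b, e, f, g, h}): φ is true.
  d (successors {b, d, e, f, h}): φ is true.
  e (successors {c, d, e, f, g}): φ is false.
  f (successors {b, c, d, e, f, h}): φ is true.
  g (successors {a, b, c, e, g, h}): φ is true.
  h (successors {a, b, c, d, f, g, h}): φ is true.
For instance, at e:
  At e: ~<>p is false, ~p is false, so ~<>p | ~p is false.
    At e: <>p is true, so ~<>p is false.
      At e: <>p requires p at some successor in {c, d, e, f, g}.
        p holds at e, so <>p is true at e.
Satisfying worlds: {a, c, d, f, g, h}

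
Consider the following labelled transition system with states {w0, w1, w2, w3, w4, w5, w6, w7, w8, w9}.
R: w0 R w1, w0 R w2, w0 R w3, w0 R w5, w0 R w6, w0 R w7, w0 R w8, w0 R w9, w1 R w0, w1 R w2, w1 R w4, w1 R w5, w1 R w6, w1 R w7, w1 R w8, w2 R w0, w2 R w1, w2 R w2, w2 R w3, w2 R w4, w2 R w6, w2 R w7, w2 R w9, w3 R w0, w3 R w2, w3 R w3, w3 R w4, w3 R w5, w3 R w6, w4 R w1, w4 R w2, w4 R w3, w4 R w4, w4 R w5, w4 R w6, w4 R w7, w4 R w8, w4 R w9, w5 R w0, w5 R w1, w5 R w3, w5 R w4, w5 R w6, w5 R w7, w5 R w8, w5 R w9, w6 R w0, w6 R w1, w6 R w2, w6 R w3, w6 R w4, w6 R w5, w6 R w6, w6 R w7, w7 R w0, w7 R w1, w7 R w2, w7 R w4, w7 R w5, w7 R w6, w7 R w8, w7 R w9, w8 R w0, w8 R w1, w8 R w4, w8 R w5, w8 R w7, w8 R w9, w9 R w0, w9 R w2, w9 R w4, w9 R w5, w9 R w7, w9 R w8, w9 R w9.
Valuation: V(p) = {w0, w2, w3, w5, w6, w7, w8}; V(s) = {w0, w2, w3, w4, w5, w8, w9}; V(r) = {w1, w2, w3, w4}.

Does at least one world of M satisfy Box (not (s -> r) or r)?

Let φ = Box (not (s -> r) or r). Evaluate φ at each world:
  w0 (successors {w1, w2, w3, w5, w6, w7, w8, w9}): φ is false.
  w1 (successors {w0, w2, w4, w5, w6, w7, w8}): φ is false.
  w2 (successors {w0, w1, w2, w3, w4, w6, w7, w9}): φ is false.
  w3 (successors {w0, w2, w3, w4, w5, w6}): φ is false.
  w4 (successors {w1, w2, w3, w4, w5, w6, w7, w8, w9}): φ is false.
  w5 (successors {w0, w1, w3, w4, w6, w7, w8, w9}): φ is false.
  w6 (successors {w0, w1, w2, w3, w4, w5, w6, w7}): φ is false.
  w7 (successors {w0, w1, w2, w4, w5, w6, w8, w9}): φ is false.
  w8 (successors {w0, w1, w4, w5, w7, w9}): φ is false.
  w9 (successors {w0, w2, w4, w5, w7, w8, w9}): φ is false.
For instance, at w8:
  At w8: Box (not (s -> r) or r) requires not (s -> r) or r at every successor {w0, w1, w4, w5, w7, w9}.
    not (s -> r) or r fails at w7, so Box (not (s -> r) or r) is false at w8.

No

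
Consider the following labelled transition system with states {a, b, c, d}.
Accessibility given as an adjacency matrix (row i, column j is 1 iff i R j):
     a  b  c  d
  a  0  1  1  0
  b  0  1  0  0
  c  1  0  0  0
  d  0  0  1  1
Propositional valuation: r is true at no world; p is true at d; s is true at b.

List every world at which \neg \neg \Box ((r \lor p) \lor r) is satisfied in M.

none

Let φ = \neg \neg \Box ((r \lor p) \lor r). Evaluate φ at each world:
  a (successors {b, c}): φ is false.
  b (successors {b}): φ is false.
  c (successors {a}): φ is false.
  d (successors {c, d}): φ is false.
For instance, at b:
  At b: \neg \Box ((r \lor p) \lor r) is true, so \neg \neg \Box ((r \lor p) \lor r) is false.
    At b: \Box ((r \lor p) \lor r) is false, so \neg \Box ((r \lor p) \lor r) is true.
      At b: \Box ((r \lor p) \lor r) requires (r \lor p) \lor r at every successor {b}.
        (r \lor p) \lor r fails at b, so \Box ((r \lor p) \lor r) is false at b.
Satisfying worlds: none.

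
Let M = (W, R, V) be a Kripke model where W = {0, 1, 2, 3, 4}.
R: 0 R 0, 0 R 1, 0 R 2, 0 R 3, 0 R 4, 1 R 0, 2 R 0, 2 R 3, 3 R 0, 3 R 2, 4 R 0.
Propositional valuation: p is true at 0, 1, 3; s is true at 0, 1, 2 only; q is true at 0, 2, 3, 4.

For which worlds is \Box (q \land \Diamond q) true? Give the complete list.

Let φ = \Box (q \land \Diamond q). Evaluate φ at each world:
  0 (successors {0, 1, 2, 3, 4}): φ is false.
  1 (successors {0}): φ is true.
  2 (successors {0, 3}): φ is true.
  3 (successors {0, 2}): φ is true.
  4 (successors {0}): φ is true.
For instance, at 4:
  At 4: \Box (q \land \Diamond q) requires q \land \Diamond q at every successor {0}.
      At 0: q is true, \Diamond q is true, so q \land \Diamond q is true.
  So \Box (q \land \Diamond q) is true at 4.
Satisfying worlds: {1, 2, 3, 4}

1, 2, 3, 4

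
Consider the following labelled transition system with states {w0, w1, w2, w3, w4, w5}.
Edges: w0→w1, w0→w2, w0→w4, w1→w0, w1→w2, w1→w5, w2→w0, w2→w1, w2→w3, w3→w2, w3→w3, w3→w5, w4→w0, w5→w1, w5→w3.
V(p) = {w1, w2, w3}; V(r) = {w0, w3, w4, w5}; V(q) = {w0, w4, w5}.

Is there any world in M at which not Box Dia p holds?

Let φ = not Box Dia p. Evaluate φ at each world:
  w0 (successors {w1, w2, w4}): φ is true.
  w1 (successors {w0, w2, w5}): φ is false.
  w2 (successors {w0, w1, w3}): φ is false.
  w3 (successors {w2, w3, w5}): φ is false.
  w4 (successors {w0}): φ is false.
  w5 (successors {w1, w3}): φ is false.
Detail at w0 (witness):
  At w0: Box Dia p is false, so not Box Dia p is true.
    At w0: Box Dia p requires Dia p at every successor {w1, w2, w4}.
      Dia p fails at w4, so Box Dia p is false at w0.

Yes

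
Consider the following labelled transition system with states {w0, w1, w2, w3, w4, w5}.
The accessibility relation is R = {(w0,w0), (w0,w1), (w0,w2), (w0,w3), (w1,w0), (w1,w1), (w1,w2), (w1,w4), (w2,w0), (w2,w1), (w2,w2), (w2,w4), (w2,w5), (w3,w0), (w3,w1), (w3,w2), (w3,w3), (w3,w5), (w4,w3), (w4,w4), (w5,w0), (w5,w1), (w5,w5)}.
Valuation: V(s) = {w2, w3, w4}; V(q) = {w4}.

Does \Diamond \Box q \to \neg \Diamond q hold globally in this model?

Let φ = \Diamond \Box q \to \neg \Diamond q. Evaluate φ at each world:
  w0 (successors {w0, w1, w2, w3}): φ is true.
  w1 (successors {w0, w1, w2, w4}): φ is true.
  w2 (successors {w0, w1, w2, w4, w5}): φ is true.
  w3 (successors {w0, w1, w2, w3, w5}): φ is true.
  w4 (successors {w3, w4}): φ is true.
  w5 (successors {w0, w1, w5}): φ is true.
For instance, at w5:
  At w5: \Diamond \Box q is false, \neg \Diamond q is true, so \Diamond \Box q \to \neg \Diamond q is true.
    At w5: \Diamond \Box q requires \Box q at some successor in {w0, w1, w5}.
      At w0: \Box q is false.
      At w1: \Box q is false.
      At w5: \Box q is false.
    So \Diamond \Box q is false at w5.
    At w5: \Diamond q is false, so \neg \Diamond q is true.
      At w5: \Diamond q requires q at some successor in {w0, w1, w5}.
        At w0: q is false.
        At w1: q is false.
        At w5: q is false.
      So \Diamond q is false at w5.

Yes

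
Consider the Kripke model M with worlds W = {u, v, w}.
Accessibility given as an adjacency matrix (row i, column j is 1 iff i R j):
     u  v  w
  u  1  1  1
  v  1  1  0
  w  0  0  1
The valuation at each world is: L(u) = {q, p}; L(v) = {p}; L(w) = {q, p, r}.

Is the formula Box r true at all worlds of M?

No

Let φ = Box r. Evaluate φ at each world:
  u (successors {u, v, w}): φ is false.
  v (successors {u, v}): φ is false.
  w (successors {w}): φ is true.
Detail at u (counterexample):
  At u: Box r requires r at every successor {u, v, w}.
    r fails at u, so Box r is false at u.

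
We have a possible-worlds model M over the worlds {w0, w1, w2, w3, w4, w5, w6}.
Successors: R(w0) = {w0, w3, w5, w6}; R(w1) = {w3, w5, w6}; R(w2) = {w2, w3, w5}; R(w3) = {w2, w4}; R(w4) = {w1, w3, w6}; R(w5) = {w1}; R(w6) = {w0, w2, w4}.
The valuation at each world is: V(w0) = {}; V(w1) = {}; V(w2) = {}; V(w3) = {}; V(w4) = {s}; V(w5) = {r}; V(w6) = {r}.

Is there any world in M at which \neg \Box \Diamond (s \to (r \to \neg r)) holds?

Let φ = \neg \Box \Diamond (s \to (r \to \neg r)). Evaluate φ at each world:
  w0 (successors {w0, w3, w5, w6}): φ is false.
  w1 (successors {w3, w5, w6}): φ is false.
  w2 (successors {w2, w3, w5}): φ is false.
  w3 (successors {w2, w4}): φ is false.
  w4 (successors {w1, w3, w6}): φ is false.
  w5 (successors {w1}): φ is false.
  w6 (successors {w0, w2, w4}): φ is false.
For instance, at w2:
  At w2: \Box \Diamond (s \to (r \to \neg r)) is true, so \neg \Box \Diamond (s \to (r \to \neg r)) is false.
    At w2: \Box \Diamond (s \to (r \to \neg r)) requires \Diamond (s \to (r \to \neg r)) at every successor {w2, w3, w5}.
      At w2: \Diamond (s \to (r \to \neg r)) is true.
      At w3: \Diamond (s \to (r \to \neg r)) is true.
      At w5: \Diamond (s \to (r \to \neg r)) is true.
    So \Box \Diamond (s \to (r \to \neg r)) is true at w2.

No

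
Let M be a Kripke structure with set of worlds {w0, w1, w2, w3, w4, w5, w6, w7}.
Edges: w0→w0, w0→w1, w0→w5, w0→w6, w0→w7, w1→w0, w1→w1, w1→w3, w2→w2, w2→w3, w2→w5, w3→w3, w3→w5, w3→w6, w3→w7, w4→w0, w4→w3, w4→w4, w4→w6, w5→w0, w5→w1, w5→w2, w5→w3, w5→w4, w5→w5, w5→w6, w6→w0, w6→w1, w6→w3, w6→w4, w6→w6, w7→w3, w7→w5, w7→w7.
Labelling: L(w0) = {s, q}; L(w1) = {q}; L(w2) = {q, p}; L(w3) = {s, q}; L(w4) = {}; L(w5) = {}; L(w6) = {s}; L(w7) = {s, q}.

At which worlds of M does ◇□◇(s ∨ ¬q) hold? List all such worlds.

Let φ = ◇□◇(s ∨ ¬q). Evaluate φ at each world:
  w0 (successors {w0, w1, w5, w6, w7}): φ is true.
  w1 (successors {w0, w1, w3}): φ is true.
  w2 (successors {w2, w3, w5}): φ is true.
  w3 (successors {w3, w5, w6, w7}): φ is true.
  w4 (successors {w0, w3, w4, w6}): φ is true.
  w5 (successors {w0, w1, w2, w3, w4, w5, w6}): φ is true.
  w6 (successors {w0, w1, w3, w4, w6}): φ is true.
  w7 (successors {w3, w5, w7}): φ is true.
For instance, at w4:
  At w4: ◇□◇(s ∨ ¬q) requires □◇(s ∨ ¬q) at some successor in {w0, w3, w4, w6}.
    □◇(s ∨ ¬q) holds at w0, so ◇□◇(s ∨ ¬q) is true at w4.
      At w0: □◇(s ∨ ¬q) requires ◇(s ∨ ¬q) at every successor {w0, w1, w5, w6, w7}.
        At w0: ◇(s ∨ ¬q) is true.
        At w1: ◇(s ∨ ¬q) is true.
        At w5: ◇(s ∨ ¬q) is true.
        At w6: ◇(s ∨ ¬q) is true.
        At w7: ◇(s ∨ ¬q) is true.
      So □◇(s ∨ ¬q) is true at w0.
Satisfying worlds: {w0, w1, w2, w3, w4, w5, w6, w7}

w0, w1, w2, w3, w4, w5, w6, w7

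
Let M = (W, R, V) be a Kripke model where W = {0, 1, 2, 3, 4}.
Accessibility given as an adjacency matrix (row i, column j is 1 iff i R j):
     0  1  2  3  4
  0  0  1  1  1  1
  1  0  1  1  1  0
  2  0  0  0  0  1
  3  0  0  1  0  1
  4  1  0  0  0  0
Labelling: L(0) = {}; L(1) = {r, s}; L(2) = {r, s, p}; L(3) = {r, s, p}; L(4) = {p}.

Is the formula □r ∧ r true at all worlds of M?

No

Recall that □ψ holds at a world iff ψ holds at every accessible world, and ◇ψ holds iff ψ holds at some accessible world.
Let φ = □r ∧ r. Evaluate φ at each world:
  0 (successors {1, 2, 3, 4}): φ is false.
  1 (successors {1, 2, 3}): φ is true.
  2 (successors {4}): φ is false.
  3 (successors {2, 4}): φ is false.
  4 (successors {0}): φ is false.
Detail at 0 (counterexample):
  At 0: □r is false, r is false, so □r ∧ r is false.
    At 0: □r requires r at every successor {1, 2, 3, 4}.
      r fails at 4, so □r is false at 0.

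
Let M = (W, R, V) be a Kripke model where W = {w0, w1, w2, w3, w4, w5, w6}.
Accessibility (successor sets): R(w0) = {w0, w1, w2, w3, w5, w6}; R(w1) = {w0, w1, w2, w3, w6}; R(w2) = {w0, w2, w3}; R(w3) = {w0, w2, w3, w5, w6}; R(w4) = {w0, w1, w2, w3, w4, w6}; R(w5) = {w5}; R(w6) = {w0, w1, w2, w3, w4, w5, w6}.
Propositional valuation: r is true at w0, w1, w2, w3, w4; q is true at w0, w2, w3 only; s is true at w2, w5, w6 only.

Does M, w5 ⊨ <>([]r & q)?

Recall that []ψ holds at a world iff ψ holds at every accessible world, and <>ψ holds iff ψ holds at some accessible world.
At w5: <>([]r & q) requires []r & q at some successor in {w5}.
  At w5: []r & q is false.
So <>([]r & q) is false at w5.

No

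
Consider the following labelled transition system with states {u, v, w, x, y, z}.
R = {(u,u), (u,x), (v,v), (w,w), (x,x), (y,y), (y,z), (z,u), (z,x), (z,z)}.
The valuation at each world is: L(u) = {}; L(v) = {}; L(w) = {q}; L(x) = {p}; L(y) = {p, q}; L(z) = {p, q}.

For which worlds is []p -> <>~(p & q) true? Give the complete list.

u, v, w, x, z

Let φ = []p -> <>~(p & q). Evaluate φ at each world:
  u (successors {u, x}): φ is true.
  v (successors {v}): φ is true.
  w (successors {w}): φ is true.
  x (successors {x}): φ is true.
  y (successors {y, z}): φ is false.
  z (successors {u, x, z}): φ is true.
For instance, at z:
  At z: []p is false, <>~(p & q) is true, so []p -> <>~(p & q) is true.
    At z: []p requires p at every successor {u, x, z}.
      p fails at u, so []p is false at z.
    At z: <>~(p & q) requires ~(p & q) at some successor in {u, x, z}.
      ~(p & q) holds at u, so <>~(p & q) is true at z.
Satisfying worlds: {u, v, w, x, z}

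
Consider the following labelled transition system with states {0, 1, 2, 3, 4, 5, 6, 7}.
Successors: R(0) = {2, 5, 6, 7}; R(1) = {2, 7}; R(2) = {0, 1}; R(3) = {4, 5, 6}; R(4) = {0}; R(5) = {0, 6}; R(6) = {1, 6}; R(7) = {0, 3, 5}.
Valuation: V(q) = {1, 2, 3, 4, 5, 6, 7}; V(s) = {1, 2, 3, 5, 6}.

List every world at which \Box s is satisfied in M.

6

Recall that \Box ψ holds at a world iff ψ holds at every accessible world, and \Diamond ψ holds iff ψ holds at some accessible world.
Let φ = \Box s. Evaluate φ at each world:
  0 (successors {2, 5, 6, 7}): φ is false.
  1 (successors {2, 7}): φ is false.
  2 (successors {0, 1}): φ is false.
  3 (successors {4, 5, 6}): φ is false.
  4 (successors {0}): φ is false.
  5 (successors {0, 6}): φ is false.
  6 (successors {1, 6}): φ is true.
  7 (successors {0, 3, 5}): φ is false.
For instance, at 7:
  At 7: \Box s requires s at every successor {0, 3, 5}.
    s fails at 0, so \Box s is false at 7.
Satisfying worlds: {6}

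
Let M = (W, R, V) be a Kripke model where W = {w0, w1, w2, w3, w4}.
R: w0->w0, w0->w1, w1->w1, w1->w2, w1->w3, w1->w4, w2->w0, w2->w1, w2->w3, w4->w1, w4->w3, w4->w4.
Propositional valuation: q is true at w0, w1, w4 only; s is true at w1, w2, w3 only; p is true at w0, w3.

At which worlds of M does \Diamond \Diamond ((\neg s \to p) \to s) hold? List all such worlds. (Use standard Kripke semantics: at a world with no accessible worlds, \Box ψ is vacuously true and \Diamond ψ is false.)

Let φ = \Diamond \Diamond ((\neg s \to p) \to s). Evaluate φ at each world:
  w0 (successors {w0, w1}): φ is true.
  w1 (successors {w1, w2, w3, w4}): φ is true.
  w2 (successors {w0, w1, w3}): φ is true.
  w3 (successors ∅): φ is false.
  w4 (successors {w1, w3, w4}): φ is true.
For instance, at w2:
  At w2: \Diamond \Diamond ((\neg s \to p) \to s) requires \Diamond ((\neg s \to p) \to s) at some successor in {w0, w1, w3}.
    \Diamond ((\neg s \to p) \to s) holds at w0, so \Diamond \Diamond ((\neg s \to p) \to s) is true at w2.
      At w0: \Diamond ((\neg s \to p) \to s) requires (\neg s \to p) \to s at some successor in {w0, w1}.
        (\neg s \to p) \to s holds at w1, so \Diamond ((\neg s \to p) \to s) is true at w0.
Satisfying worlds: {w0, w1, w2, w4}

w0, w1, w2, w4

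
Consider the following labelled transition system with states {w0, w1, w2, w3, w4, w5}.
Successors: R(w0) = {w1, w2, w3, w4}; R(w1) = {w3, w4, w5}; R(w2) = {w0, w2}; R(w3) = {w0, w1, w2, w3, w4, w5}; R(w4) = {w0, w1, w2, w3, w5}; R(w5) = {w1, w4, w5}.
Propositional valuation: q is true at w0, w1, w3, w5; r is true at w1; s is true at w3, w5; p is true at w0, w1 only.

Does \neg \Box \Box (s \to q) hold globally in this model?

No

Let φ = \neg \Box \Box (s \to q). Evaluate φ at each world:
  w0 (successors {w1, w2, w3, w4}): φ is false.
  w1 (successors {w3, w4, w5}): φ is false.
  w2 (successors {w0, w2}): φ is false.
  w3 (successors {w0, w1, w2, w3, w4, w5}): φ is false.
  w4 (successors {w0, w1, w2, w3, w5}): φ is false.
  w5 (successors {w1, w4, w5}): φ is false.
Detail at w0 (counterexample):
  At w0: \Box \Box (s \to q) is true, so \neg \Box \Box (s \to q) is false.
    At w0: \Box \Box (s \to q) requires \Box (s \to q) at every successor {w1, w2, w3, w4}.
      At w1: \Box (s \to q) is true.
      At w2: \Box (s \to q) is true.
      At w3: \Box (s \to q) is true.
      At w4: \Box (s \to q) is true.
    So \Box \Box (s \to q) is true at w0.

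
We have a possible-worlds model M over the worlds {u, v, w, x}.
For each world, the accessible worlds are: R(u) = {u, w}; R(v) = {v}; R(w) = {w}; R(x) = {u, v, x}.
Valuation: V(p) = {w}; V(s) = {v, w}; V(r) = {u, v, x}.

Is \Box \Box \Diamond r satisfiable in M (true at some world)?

Yes

Let φ = \Box \Box \Diamond r. Evaluate φ at each world:
  u (successors {u, w}): φ is false.
  v (successors {v}): φ is true.
  w (successors {w}): φ is false.
  x (successors {u, v, x}): φ is false.
Detail at v (witness):
  At v: \Box \Box \Diamond r requires \Box \Diamond r at every successor {v}.
      At v: \Box \Diamond r requires \Diamond r at every successor {v}.
        At v: \Diamond r is true.
      So \Box \Diamond r is true at v.
  So \Box \Box \Diamond r is true at v.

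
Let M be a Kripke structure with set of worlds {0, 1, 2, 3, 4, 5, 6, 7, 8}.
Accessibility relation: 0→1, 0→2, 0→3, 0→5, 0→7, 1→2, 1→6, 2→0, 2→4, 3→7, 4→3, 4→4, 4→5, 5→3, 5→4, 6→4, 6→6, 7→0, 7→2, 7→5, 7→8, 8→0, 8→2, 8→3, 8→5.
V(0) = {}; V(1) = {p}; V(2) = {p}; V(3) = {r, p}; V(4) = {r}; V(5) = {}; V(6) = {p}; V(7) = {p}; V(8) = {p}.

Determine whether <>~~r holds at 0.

At 0: <>~~r requires ~~r at some successor in {1, 2, 3, 5, 7}.
  ~~r holds at 3, so <>~~r is true at 0.

Yes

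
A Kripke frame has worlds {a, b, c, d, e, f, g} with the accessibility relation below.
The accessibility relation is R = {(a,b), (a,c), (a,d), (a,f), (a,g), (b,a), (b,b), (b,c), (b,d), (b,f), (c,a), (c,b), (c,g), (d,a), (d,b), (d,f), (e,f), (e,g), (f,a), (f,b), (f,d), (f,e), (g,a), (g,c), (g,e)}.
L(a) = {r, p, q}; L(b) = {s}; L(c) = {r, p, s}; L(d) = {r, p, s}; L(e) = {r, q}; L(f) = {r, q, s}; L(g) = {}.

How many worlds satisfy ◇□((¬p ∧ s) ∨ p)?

5

Let φ = ◇□((¬p ∧ s) ∨ p). Evaluate φ at each world:
  a (successors {b, c, d, f, g}): φ is true.
  b (successors {a, b, c, d, f}): φ is true.
  c (successors {a, b, g}): φ is true.
  d (successors {a, b, f}): φ is true.
  e (successors {f, g}): φ is false.
  f (successors {a, b, d, e}): φ is true.
  g (successors {a, c, e}): φ is false.
For instance, at d:
  At d: ◇□((¬p ∧ s) ∨ p) requires □((¬p ∧ s) ∨ p) at some successor in {a, b, f}.
    □((¬p ∧ s) ∨ p) holds at b, so ◇□((¬p ∧ s) ∨ p) is true at d.
      At b: □((¬p ∧ s) ∨ p) requires (¬p ∧ s) ∨ p at every successor {a, b, c, d, f}.
        At a: (¬p ∧ s) ∨ p is true.
        At b: (¬p ∧ s) ∨ p is true.
        At c: (¬p ∧ s) ∨ p is true.
        At d: (¬p ∧ s) ∨ p is true.
        At f: (¬p ∧ s) ∨ p is true.
      So □((¬p ∧ s) ∨ p) is true at b.
Satisfying worlds: {a, b, c, d, f}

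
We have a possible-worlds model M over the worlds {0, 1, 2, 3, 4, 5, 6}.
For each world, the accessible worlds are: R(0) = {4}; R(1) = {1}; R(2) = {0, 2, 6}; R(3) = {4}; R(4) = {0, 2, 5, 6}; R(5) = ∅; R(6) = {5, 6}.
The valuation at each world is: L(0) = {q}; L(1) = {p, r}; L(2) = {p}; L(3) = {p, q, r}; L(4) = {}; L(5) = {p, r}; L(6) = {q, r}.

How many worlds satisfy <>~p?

5

Recall that <>ψ holds at a world iff ψ holds at some accessible world.
Let φ = <>~p. Evaluate φ at each world:
  0 (successors {4}): φ is true.
  1 (successors {1}): φ is false.
  2 (successors {0, 2, 6}): φ is true.
  3 (successors {4}): φ is true.
  4 (successors {0, 2, 5, 6}): φ is true.
  5 (successors ∅): φ is false.
  6 (successors {5, 6}): φ is true.
For instance, at 1:
  At 1: <>~p requires ~p at some successor in {1}.
    At 1: ~p is false.
  So <>~p is false at 1.
Satisfying worlds: {0, 2, 3, 4, 6}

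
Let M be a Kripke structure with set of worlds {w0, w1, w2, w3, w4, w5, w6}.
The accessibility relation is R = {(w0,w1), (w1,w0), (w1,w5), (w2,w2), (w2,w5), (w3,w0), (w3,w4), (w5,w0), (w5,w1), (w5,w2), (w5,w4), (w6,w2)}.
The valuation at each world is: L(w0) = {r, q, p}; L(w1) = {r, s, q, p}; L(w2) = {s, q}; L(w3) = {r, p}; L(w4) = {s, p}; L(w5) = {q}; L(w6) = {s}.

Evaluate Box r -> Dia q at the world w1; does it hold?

Yes

Recall that Box ψ holds at a world iff ψ holds at every accessible world, and Dia ψ holds iff ψ holds at some accessible world.
At w1: Box r is false, Dia q is true, so Box r -> Dia q is true.
  At w1: Box r requires r at every successor {w0, w5}.
    r fails at w5, so Box r is false at w1.
  At w1: Dia q requires q at some successor in {w0, w5}.
    q holds at w0, so Dia q is true at w1.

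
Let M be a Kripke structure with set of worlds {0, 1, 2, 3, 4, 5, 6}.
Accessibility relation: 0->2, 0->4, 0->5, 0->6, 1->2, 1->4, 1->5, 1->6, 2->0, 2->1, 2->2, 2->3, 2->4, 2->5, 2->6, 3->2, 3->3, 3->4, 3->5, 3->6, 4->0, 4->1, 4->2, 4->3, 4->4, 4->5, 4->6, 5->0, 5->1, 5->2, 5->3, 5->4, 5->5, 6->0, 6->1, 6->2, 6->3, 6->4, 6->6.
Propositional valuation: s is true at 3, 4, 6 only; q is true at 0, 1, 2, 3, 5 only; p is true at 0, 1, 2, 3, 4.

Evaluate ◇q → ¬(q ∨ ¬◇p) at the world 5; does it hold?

No

At 5: ◇q is true, ¬(q ∨ ¬◇p) is false, so ◇q → ¬(q ∨ ¬◇p) is false.
  At 5: ◇q requires q at some successor in {0, 1, 2, 3, 4, 5}.
    q holds at 0, so ◇q is true at 5.
  At 5: q ∨ ¬◇p is true, so ¬(q ∨ ¬◇p) is false.
    At 5: q is true, ¬◇p is false, so q ∨ ¬◇p is true.
      At 5: ◇p is true, so ¬◇p is false.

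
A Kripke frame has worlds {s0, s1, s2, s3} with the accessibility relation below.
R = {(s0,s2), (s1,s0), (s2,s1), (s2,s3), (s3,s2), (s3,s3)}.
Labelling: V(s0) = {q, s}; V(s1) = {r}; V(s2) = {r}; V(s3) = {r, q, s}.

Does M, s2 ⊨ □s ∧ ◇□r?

Recall that □ψ holds at a world iff ψ holds at every accessible world, and ◇ψ holds iff ψ holds at some accessible world.
At s2: □s is false, ◇□r is true, so □s ∧ ◇□r is false.
  At s2: □s requires s at every successor {s1, s3}.
    s fails at s1, so □s is false at s2.
  At s2: ◇□r requires □r at some successor in {s1, s3}.
    □r holds at s3, so ◇□r is true at s2.
      At s3: □r requires r at every successor {s2, s3}.
        At s2: r is true.
        At s3: r is true.
      So □r is true at s3.

No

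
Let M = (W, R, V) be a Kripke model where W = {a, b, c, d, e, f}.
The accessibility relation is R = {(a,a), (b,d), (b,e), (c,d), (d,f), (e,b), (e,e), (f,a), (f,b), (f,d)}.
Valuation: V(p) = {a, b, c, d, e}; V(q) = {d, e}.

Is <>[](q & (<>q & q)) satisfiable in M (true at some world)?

No

Recall that []ψ holds at a world iff ψ holds at every accessible world, and <>ψ holds iff ψ holds at some accessible world.
Let φ = <>[](q & (<>q & q)). Evaluate φ at each world:
  a (successors {a}): φ is false.
  b (successors {d, e}): φ is false.
  c (successors {d}): φ is false.
  d (successors {f}): φ is false.
  e (successors {b, e}): φ is false.
  f (successors {a, b, d}): φ is false.
For instance, at a:
  At a: <>[](q & (<>q & q)) requires [](q & (<>q & q)) at some successor in {a}.
    At a: [](q & (<>q & q)) is false.
  So <>[](q & (<>q & q)) is false at a.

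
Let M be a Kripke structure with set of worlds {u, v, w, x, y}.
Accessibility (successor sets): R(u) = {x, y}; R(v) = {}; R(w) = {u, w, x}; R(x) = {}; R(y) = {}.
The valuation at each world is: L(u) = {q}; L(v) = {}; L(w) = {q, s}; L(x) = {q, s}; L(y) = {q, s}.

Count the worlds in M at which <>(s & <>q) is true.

1

Let φ = <>(s & <>q). Evaluate φ at each world:
  u (successors {x, y}): φ is false.
  v (successors ∅): φ is false.
  w (successors {u, w, x}): φ is true.
  x (successors ∅): φ is false.
  y (successors ∅): φ is false.
For instance, at u:
  At u: <>(s & <>q) requires s & <>q at some successor in {x, y}.
    At x: s & <>q is false.
    At y: s & <>q is false.
  So <>(s & <>q) is false at u.
Satisfying worlds: {w}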